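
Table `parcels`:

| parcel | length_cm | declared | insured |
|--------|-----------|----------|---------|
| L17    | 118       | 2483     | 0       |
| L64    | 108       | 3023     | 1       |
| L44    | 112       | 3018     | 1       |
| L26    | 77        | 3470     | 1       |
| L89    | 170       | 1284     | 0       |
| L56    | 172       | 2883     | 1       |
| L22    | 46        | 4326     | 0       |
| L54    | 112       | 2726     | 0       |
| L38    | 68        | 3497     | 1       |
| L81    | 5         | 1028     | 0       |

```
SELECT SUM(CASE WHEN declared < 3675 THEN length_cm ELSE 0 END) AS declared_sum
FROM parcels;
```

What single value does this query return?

942

parcel=L17: ✓ → 118
parcel=L64: ✓ → 108
parcel=L44: ✓ → 112
parcel=L26: ✓ → 77
parcel=L89: ✓ → 170
parcel=L56: ✓ → 172
parcel=L22: ✗
parcel=L54: ✓ → 112
parcel=L38: ✓ → 68
parcel=L81: ✓ → 5
declared_sum = 118 + 108 + 112 + 77 + 170 + 172 + 112 + 68 + 5 = 942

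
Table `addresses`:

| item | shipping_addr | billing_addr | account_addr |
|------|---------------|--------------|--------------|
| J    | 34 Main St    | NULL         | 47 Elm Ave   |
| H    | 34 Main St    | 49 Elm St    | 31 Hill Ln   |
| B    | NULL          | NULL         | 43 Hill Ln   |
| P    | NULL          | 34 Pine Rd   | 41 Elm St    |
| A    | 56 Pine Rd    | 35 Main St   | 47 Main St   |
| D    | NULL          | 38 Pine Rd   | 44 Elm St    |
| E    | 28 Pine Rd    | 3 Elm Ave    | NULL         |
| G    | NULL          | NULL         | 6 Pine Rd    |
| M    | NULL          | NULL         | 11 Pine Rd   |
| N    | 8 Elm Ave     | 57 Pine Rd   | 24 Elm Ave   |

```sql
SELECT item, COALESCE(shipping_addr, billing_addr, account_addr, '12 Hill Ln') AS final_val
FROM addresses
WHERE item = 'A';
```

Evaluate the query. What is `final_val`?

56 Pine Rd

item = A: shipping_addr=56 Pine Rd, billing_addr=35 Main St, account_addr=47 Main St.
shipping_addr=56 Pine Rd → 56 Pine Rd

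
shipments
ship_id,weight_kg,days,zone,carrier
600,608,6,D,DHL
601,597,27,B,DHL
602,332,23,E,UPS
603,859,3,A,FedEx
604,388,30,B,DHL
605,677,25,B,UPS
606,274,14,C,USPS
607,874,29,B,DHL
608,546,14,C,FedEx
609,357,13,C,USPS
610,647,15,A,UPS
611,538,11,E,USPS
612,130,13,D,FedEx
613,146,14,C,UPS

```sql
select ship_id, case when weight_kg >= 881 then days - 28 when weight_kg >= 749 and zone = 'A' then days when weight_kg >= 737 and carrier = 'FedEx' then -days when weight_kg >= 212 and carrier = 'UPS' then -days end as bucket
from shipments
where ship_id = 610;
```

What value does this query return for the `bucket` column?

ship_id = 610: weight_kg=647, days=15, zone=A, carrier=UPS.
weight_kg >= 881 → false
weight_kg >= 749 and zone = 'A' → false
weight_kg >= 737 and carrier = 'FedEx' → false
weight_kg >= 212 and carrier = 'UPS' → true → -15

-15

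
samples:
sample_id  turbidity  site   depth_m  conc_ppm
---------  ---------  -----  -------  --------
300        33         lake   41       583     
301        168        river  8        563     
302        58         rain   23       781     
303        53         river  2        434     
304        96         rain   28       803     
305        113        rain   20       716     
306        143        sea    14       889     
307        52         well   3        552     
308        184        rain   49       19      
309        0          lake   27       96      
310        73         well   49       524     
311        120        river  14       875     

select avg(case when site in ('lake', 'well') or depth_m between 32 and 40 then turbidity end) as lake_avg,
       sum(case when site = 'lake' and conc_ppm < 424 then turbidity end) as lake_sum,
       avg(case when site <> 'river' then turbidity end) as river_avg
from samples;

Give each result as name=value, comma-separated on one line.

[lake_avg: site in ('lake', 'well') or depth_m between 32 and 40]
sample_id=300: ✓ → 33
sample_id=301: ✗
sample_id=302: ✗
sample_id=303: ✗
sample_id=304: ✗
sample_id=305: ✗
sample_id=306: ✗
sample_id=307: ✓ → 52
sample_id=308: ✗
sample_id=309: ✓ → 0
sample_id=310: ✓ → 73
sample_id=311: ✗
lake_avg = (33 + 52 + 0 + 73) / 4 = 39.5
—
[lake_sum: site = 'lake' and conc_ppm < 424]
sample_id=300: ✗
sample_id=301: ✗
sample_id=302: ✗
sample_id=303: ✗
sample_id=304: ✗
sample_id=305: ✗
sample_id=306: ✗
sample_id=307: ✗
sample_id=308: ✗
sample_id=309: ✓ → 0
sample_id=310: ✗
sample_id=311: ✗
lake_sum = 0
—
[river_avg: site <> 'river']
sample_id=300: ✓ → 33
sample_id=301: ✗
sample_id=302: ✓ → 58
sample_id=303: ✗
sample_id=304: ✓ → 96
sample_id=305: ✓ → 113
sample_id=306: ✓ → 143
sample_id=307: ✓ → 52
sample_id=308: ✓ → 184
sample_id=309: ✓ → 0
sample_id=310: ✓ → 73
sample_id=311: ✗
river_avg = (33 + 58 + 96 + 113 + 143 + 52 + 184 + 0 + 73) / 9 = 83.5555555556

lake_avg=39.5, lake_sum=0, river_avg=83.5555555556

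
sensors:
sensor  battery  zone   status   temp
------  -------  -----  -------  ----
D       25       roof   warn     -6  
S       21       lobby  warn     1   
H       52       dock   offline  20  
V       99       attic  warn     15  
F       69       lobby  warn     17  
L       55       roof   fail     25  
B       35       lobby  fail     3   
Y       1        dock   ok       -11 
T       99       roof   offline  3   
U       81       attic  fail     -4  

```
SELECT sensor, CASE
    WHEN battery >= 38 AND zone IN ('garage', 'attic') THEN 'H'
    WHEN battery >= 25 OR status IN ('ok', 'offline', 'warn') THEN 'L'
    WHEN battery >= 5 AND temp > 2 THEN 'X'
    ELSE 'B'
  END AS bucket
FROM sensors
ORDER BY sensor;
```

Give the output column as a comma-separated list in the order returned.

L, L, L, L, L, L, L, H, H, L

sensor=B: battery >= 25 OR status IN ('ok', 'offline', 'warn') → L
sensor=D: battery >= 25 OR status IN ('ok', 'offline', 'warn') → L
sensor=F: battery >= 25 OR status IN ('ok', 'offline', 'warn') → L
sensor=H: battery >= 25 OR status IN ('ok', 'offline', 'warn') → L
sensor=L: battery >= 25 OR status IN ('ok', 'offline', 'warn') → L
sensor=S: battery >= 25 OR status IN ('ok', 'offline', 'warn') → L
sensor=T: battery >= 25 OR status IN ('ok', 'offline', 'warn') → L
sensor=U: battery >= 38 AND zone IN ('garage', 'attic') → H
sensor=V: battery >= 38 AND zone IN ('garage', 'attic') → H
sensor=Y: battery >= 25 OR status IN ('ok', 'offline', 'warn') → L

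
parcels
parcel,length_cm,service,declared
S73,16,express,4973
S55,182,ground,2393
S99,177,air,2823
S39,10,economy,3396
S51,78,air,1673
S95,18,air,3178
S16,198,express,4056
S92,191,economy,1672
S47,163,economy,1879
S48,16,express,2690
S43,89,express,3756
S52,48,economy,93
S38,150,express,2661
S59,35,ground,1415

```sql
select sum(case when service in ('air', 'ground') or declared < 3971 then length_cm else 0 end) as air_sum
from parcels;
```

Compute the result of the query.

1157

parcel=S73: ✗
parcel=S55: ✓ → 182
parcel=S99: ✓ → 177
parcel=S39: ✓ → 10
parcel=S51: ✓ → 78
parcel=S95: ✓ → 18
parcel=S16: ✗
parcel=S92: ✓ → 191
parcel=S47: ✓ → 163
parcel=S48: ✓ → 16
parcel=S43: ✓ → 89
parcel=S52: ✓ → 48
parcel=S38: ✓ → 150
parcel=S59: ✓ → 35
air_sum = 182 + 177 + 10 + 78 + 18 + 191 + 163 + 16 + 89 + 48 + 150 + 35 = 1157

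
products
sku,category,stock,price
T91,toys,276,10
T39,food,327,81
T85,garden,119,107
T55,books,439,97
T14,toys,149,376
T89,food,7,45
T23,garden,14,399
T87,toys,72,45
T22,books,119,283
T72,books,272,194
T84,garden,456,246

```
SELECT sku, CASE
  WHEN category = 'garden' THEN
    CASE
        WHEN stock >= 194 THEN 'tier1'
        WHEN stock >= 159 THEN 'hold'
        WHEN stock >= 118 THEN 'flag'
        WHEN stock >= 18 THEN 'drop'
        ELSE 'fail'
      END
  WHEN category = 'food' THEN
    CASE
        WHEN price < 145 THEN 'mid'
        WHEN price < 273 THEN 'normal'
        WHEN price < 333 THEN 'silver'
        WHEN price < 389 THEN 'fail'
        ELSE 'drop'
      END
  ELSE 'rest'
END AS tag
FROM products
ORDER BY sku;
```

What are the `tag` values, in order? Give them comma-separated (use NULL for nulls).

rest, rest, fail, mid, rest, rest, tier1, flag, rest, mid, rest

sku=T14: category='toys' → outer ELSE → rest
sku=T22: category='books' → outer ELSE → rest
sku=T23: category='garden' → inner[ELSE] → fail
sku=T39: category='food' → inner[price < 145] → mid
sku=T55: category='books' → outer ELSE → rest
sku=T72: category='books' → outer ELSE → rest
sku=T84: category='garden' → inner[stock >= 194] → tier1
sku=T85: category='garden' → inner[stock >= 118] → flag
sku=T87: category='toys' → outer ELSE → rest
sku=T89: category='food' → inner[price < 145] → mid
sku=T91: category='toys' → outer ELSE → rest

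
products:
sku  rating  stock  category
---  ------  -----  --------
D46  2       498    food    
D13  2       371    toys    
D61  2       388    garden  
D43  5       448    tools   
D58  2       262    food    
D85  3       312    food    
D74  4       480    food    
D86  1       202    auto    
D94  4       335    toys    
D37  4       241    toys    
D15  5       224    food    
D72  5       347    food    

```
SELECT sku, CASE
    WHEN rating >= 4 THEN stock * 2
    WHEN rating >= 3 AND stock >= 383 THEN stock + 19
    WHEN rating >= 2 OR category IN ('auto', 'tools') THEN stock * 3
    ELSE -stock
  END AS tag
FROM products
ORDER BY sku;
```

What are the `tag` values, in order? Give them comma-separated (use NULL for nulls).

sku=D13: rating >= 2 OR category IN ('auto', 'tools') → 1113
sku=D15: rating >= 4 → 448
sku=D37: rating >= 4 → 482
sku=D43: rating >= 4 → 896
sku=D46: rating >= 2 OR category IN ('auto', 'tools') → 1494
sku=D58: rating >= 2 OR category IN ('auto', 'tools') → 786
sku=D61: rating >= 2 OR category IN ('auto', 'tools') → 1164
sku=D72: rating >= 4 → 694
sku=D74: rating >= 4 → 960
sku=D85: rating >= 2 OR category IN ('auto', 'tools') → 936
sku=D86: rating >= 2 OR category IN ('auto', 'tools') → 606
sku=D94: rating >= 4 → 670

1113, 448, 482, 896, 1494, 786, 1164, 694, 960, 936, 606, 670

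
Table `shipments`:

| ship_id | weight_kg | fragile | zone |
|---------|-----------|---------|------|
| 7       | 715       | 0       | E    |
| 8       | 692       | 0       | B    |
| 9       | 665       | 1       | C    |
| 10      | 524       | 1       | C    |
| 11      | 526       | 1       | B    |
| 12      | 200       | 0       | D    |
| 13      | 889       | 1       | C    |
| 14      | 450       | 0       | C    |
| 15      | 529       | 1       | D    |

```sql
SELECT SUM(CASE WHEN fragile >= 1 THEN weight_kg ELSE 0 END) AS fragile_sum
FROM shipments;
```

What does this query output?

3133

ship_id=7: ✗
ship_id=8: ✗
ship_id=9: ✓ → 665
ship_id=10: ✓ → 524
ship_id=11: ✓ → 526
ship_id=12: ✗
ship_id=13: ✓ → 889
ship_id=14: ✗
ship_id=15: ✓ → 529
fragile_sum = 665 + 524 + 526 + 889 + 529 = 3133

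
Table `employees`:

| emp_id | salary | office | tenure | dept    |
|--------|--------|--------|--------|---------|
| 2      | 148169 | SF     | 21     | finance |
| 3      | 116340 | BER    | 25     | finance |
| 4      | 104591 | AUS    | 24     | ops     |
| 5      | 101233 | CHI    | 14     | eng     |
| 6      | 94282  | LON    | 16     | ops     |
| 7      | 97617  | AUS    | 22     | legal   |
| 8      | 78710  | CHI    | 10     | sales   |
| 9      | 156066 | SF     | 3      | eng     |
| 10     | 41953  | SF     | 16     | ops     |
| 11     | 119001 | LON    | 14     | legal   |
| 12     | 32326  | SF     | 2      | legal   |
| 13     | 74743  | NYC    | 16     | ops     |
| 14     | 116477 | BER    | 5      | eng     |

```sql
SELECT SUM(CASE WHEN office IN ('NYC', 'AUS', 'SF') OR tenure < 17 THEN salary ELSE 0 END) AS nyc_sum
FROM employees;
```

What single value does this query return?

emp_id=2: ✓ → 148169
emp_id=3: ✗
emp_id=4: ✓ → 104591
emp_id=5: ✓ → 101233
emp_id=6: ✓ → 94282
emp_id=7: ✓ → 97617
emp_id=8: ✓ → 78710
emp_id=9: ✓ → 156066
emp_id=10: ✓ → 41953
emp_id=11: ✓ → 119001
emp_id=12: ✓ → 32326
emp_id=13: ✓ → 74743
emp_id=14: ✓ → 116477
nyc_sum = 148169 + 104591 + 101233 + 94282 + 97617 + 78710 + 156066 + 41953 + 119001 + 32326 + 74743 + 116477 = 1165168

1165168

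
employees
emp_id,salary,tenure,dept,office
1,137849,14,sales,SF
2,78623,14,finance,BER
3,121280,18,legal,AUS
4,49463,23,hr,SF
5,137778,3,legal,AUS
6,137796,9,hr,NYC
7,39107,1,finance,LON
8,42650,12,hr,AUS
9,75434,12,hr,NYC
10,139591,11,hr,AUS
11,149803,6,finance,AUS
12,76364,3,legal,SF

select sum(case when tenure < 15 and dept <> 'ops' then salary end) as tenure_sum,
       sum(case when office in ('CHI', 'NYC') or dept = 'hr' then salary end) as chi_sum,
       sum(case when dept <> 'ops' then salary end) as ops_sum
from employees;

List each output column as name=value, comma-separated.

tenure_sum=1014995, chi_sum=444934, ops_sum=1185738

[tenure_sum: tenure < 15 and dept <> 'ops']
emp_id=1: ✓ → 137849
emp_id=2: ✓ → 78623
emp_id=3: ✗
emp_id=4: ✗
emp_id=5: ✓ → 137778
emp_id=6: ✓ → 137796
emp_id=7: ✓ → 39107
emp_id=8: ✓ → 42650
emp_id=9: ✓ → 75434
emp_id=10: ✓ → 139591
emp_id=11: ✓ → 149803
emp_id=12: ✓ → 76364
tenure_sum = 137849 + 78623 + 137778 + 137796 + 39107 + 42650 + 75434 + 139591 + 149803 + 76364 = 1014995
—
[chi_sum: office in ('CHI', 'NYC') or dept = 'hr']
emp_id=1: ✗
emp_id=2: ✗
emp_id=3: ✗
emp_id=4: ✓ → 49463
emp_id=5: ✗
emp_id=6: ✓ → 137796
emp_id=7: ✗
emp_id=8: ✓ → 42650
emp_id=9: ✓ → 75434
emp_id=10: ✓ → 139591
emp_id=11: ✗
emp_id=12: ✗
chi_sum = 49463 + 137796 + 42650 + 75434 + 139591 = 444934
—
[ops_sum: dept <> 'ops']
emp_id=1: ✓ → 137849
emp_id=2: ✓ → 78623
emp_id=3: ✓ → 121280
emp_id=4: ✓ → 49463
emp_id=5: ✓ → 137778
emp_id=6: ✓ → 137796
emp_id=7: ✓ → 39107
emp_id=8: ✓ → 42650
emp_id=9: ✓ → 75434
emp_id=10: ✓ → 139591
emp_id=11: ✓ → 149803
emp_id=12: ✓ → 76364
ops_sum = 137849 + 78623 + 121280 + 49463 + 137778 + 137796 + 39107 + 42650 + 75434 + 139591 + 149803 + 76364 = 1185738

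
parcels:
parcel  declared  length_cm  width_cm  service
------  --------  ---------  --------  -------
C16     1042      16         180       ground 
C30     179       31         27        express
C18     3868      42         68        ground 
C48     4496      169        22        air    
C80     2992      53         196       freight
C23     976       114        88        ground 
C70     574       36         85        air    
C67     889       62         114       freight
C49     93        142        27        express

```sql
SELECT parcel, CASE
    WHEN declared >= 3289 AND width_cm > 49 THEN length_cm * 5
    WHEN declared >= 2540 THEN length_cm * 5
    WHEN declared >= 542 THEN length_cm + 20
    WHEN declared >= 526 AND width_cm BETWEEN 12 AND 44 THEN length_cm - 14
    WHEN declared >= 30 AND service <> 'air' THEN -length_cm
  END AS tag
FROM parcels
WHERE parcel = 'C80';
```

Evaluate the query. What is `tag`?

parcel = C80: declared=2992, length_cm=53, width_cm=196, service=freight.
declared >= 3289 AND width_cm > 49 → false
declared >= 2540 → true → 265

265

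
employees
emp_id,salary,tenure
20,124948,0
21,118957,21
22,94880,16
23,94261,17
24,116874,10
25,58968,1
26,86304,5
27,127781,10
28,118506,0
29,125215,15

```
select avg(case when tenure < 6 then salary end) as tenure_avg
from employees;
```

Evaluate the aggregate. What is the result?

emp_id=20: ✓ → 124948
emp_id=21: ✗
emp_id=22: ✗
emp_id=23: ✗
emp_id=24: ✗
emp_id=25: ✓ → 58968
emp_id=26: ✓ → 86304
emp_id=27: ✗
emp_id=28: ✓ → 118506
emp_id=29: ✗
tenure_avg = (124948 + 58968 + 86304 + 118506) / 4 = 97181.5

97181.5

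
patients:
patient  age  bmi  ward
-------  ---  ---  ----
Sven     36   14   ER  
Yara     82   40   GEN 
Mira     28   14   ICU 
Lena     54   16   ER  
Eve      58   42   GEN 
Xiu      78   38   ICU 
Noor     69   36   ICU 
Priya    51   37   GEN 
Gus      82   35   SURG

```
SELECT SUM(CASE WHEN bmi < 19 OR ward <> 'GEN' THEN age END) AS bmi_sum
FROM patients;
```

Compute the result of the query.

347

patient=Sven: ✓ → 36
patient=Yara: ✗
patient=Mira: ✓ → 28
patient=Lena: ✓ → 54
patient=Eve: ✗
patient=Xiu: ✓ → 78
patient=Noor: ✓ → 69
patient=Priya: ✗
patient=Gus: ✓ → 82
bmi_sum = 36 + 28 + 54 + 78 + 69 + 82 = 347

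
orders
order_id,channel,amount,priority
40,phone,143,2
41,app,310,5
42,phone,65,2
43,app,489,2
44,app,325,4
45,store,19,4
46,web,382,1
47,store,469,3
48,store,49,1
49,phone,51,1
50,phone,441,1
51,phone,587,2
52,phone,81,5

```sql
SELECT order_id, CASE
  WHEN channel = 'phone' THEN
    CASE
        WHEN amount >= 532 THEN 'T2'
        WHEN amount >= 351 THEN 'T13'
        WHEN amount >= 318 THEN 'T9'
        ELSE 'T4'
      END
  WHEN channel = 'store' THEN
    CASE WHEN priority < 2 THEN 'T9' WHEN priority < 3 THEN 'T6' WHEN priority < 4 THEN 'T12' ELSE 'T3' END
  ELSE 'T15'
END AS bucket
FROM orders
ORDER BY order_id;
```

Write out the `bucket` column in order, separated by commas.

order_id=40: channel='phone' → inner[ELSE] → T4
order_id=41: channel='app' → outer ELSE → T15
order_id=42: channel='phone' → inner[ELSE] → T4
order_id=43: channel='app' → outer ELSE → T15
order_id=44: channel='app' → outer ELSE → T15
order_id=45: channel='store' → inner[ELSE] → T3
order_id=46: channel='web' → outer ELSE → T15
order_id=47: channel='store' → inner[priority < 4] → T12
order_id=48: channel='store' → inner[priority < 2] → T9
order_id=49: channel='phone' → inner[ELSE] → T4
order_id=50: channel='phone' → inner[amount >= 351] → T13
order_id=51: channel='phone' → inner[amount >= 532] → T2
order_id=52: channel='phone' → inner[ELSE] → T4

T4, T15, T4, T15, T15, T3, T15, T12, T9, T4, T13, T2, T4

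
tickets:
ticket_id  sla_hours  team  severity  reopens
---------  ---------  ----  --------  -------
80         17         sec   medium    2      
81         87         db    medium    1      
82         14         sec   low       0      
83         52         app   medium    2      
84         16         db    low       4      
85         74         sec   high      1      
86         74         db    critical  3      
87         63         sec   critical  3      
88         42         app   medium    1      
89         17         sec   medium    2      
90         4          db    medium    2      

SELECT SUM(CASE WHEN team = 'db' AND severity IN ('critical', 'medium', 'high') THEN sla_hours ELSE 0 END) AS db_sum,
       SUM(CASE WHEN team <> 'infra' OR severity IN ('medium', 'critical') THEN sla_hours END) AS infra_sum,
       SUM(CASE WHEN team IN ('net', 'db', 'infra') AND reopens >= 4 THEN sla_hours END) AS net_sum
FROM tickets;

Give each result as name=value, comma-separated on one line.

db_sum=165, infra_sum=460, net_sum=16

[db_sum: team = 'db' AND severity IN ('critical', 'medium', 'high')]
ticket_id=80: ✗
ticket_id=81: ✓ → 87
ticket_id=82: ✗
ticket_id=83: ✗
ticket_id=84: ✗
ticket_id=85: ✗
ticket_id=86: ✓ → 74
ticket_id=87: ✗
ticket_id=88: ✗
ticket_id=89: ✗
ticket_id=90: ✓ → 4
db_sum = 87 + 74 + 4 = 165
—
[infra_sum: team <> 'infra' OR severity IN ('medium', 'critical')]
ticket_id=80: ✓ → 17
ticket_id=81: ✓ → 87
ticket_id=82: ✓ → 14
ticket_id=83: ✓ → 52
ticket_id=84: ✓ → 16
ticket_id=85: ✓ → 74
ticket_id=86: ✓ → 74
ticket_id=87: ✓ → 63
ticket_id=88: ✓ → 42
ticket_id=89: ✓ → 17
ticket_id=90: ✓ → 4
infra_sum = 17 + 87 + 14 + 52 + 16 + 74 + 74 + 63 + 42 + 17 + 4 = 460
—
[net_sum: team IN ('net', 'db', 'infra') AND reopens >= 4]
ticket_id=80: ✗
ticket_id=81: ✗
ticket_id=82: ✗
ticket_id=83: ✗
ticket_id=84: ✓ → 16
ticket_id=85: ✗
ticket_id=86: ✗
ticket_id=87: ✗
ticket_id=88: ✗
ticket_id=89: ✗
ticket_id=90: ✗
net_sum = 16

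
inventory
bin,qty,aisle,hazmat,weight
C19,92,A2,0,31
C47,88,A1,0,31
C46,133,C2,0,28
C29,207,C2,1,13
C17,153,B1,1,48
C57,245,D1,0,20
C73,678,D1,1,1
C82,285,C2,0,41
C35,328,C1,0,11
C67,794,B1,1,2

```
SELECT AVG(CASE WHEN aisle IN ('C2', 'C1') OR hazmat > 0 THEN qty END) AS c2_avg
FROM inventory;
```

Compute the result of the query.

bin=C19: ✗
bin=C47: ✗
bin=C46: ✓ → 133
bin=C29: ✓ → 207
bin=C17: ✓ → 153
bin=C57: ✗
bin=C73: ✓ → 678
bin=C82: ✓ → 285
bin=C35: ✓ → 328
bin=C67: ✓ → 794
c2_avg = (133 + 207 + 153 + 678 + 285 + 328 + 794) / 7 = 368.2857142857

368.2857142857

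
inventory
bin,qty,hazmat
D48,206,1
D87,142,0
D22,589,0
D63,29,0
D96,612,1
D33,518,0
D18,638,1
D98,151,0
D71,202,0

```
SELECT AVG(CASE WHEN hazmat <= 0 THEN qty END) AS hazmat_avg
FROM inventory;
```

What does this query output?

271.8333333333

bin=D48: ✗
bin=D87: ✓ → 142
bin=D22: ✓ → 589
bin=D63: ✓ → 29
bin=D96: ✗
bin=D33: ✓ → 518
bin=D18: ✗
bin=D98: ✓ → 151
bin=D71: ✓ → 202
hazmat_avg = (142 + 589 + 29 + 518 + 151 + 202) / 6 = 271.8333333333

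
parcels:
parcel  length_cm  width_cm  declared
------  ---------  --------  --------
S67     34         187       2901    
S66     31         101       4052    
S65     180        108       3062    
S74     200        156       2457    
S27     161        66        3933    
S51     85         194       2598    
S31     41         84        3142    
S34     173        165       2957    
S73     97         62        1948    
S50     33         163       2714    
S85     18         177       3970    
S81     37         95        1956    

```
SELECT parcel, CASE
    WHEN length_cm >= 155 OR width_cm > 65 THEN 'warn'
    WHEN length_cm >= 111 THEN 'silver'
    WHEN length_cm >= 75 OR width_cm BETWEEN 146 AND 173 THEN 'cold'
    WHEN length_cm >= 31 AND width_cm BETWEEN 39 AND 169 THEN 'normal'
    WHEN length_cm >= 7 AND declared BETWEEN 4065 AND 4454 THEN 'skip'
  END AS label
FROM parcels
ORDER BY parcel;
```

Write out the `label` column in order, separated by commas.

parcel=S27: length_cm >= 155 OR width_cm > 65 → warn
parcel=S31: length_cm >= 155 OR width_cm > 65 → warn
parcel=S34: length_cm >= 155 OR width_cm > 65 → warn
parcel=S50: length_cm >= 155 OR width_cm > 65 → warn
parcel=S51: length_cm >= 155 OR width_cm > 65 → warn
parcel=S65: length_cm >= 155 OR width_cm > 65 → warn
parcel=S66: length_cm >= 155 OR width_cm > 65 → warn
parcel=S67: length_cm >= 155 OR width_cm > 65 → warn
parcel=S73: length_cm >= 75 OR width_cm BETWEEN 146 AND 173 → cold
parcel=S74: length_cm >= 155 OR width_cm > 65 → warn
parcel=S81: length_cm >= 155 OR width_cm > 65 → warn
parcel=S85: length_cm >= 155 OR width_cm > 65 → warn

warn, warn, warn, warn, warn, warn, warn, warn, cold, warn, warn, warn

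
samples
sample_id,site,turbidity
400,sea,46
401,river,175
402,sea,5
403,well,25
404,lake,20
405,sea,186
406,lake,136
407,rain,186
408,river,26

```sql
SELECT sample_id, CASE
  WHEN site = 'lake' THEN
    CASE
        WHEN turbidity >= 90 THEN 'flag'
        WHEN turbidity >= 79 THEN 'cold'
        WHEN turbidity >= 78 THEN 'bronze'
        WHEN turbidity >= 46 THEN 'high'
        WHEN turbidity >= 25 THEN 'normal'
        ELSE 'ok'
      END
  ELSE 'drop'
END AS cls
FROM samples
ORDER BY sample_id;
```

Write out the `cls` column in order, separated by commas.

drop, drop, drop, drop, ok, drop, flag, drop, drop

sample_id=400: site='sea' → outer ELSE → drop
sample_id=401: site='river' → outer ELSE → drop
sample_id=402: site='sea' → outer ELSE → drop
sample_id=403: site='well' → outer ELSE → drop
sample_id=404: site='lake' → inner[ELSE] → ok
sample_id=405: site='sea' → outer ELSE → drop
sample_id=406: site='lake' → inner[turbidity >= 90] → flag
sample_id=407: site='rain' → outer ELSE → drop
sample_id=408: site='river' → outer ELSE → drop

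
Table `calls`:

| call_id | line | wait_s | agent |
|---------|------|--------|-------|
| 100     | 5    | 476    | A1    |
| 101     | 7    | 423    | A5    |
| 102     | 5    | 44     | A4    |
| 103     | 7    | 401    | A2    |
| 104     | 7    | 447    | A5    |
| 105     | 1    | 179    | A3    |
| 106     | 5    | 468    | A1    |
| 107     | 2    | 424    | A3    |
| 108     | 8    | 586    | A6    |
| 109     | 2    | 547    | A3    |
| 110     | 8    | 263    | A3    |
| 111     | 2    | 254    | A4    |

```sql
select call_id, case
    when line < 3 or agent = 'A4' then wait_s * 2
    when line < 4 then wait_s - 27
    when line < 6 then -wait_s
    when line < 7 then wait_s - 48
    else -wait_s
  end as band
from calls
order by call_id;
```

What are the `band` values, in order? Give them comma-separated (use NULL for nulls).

call_id=100: line < 6 → -476
call_id=101: ELSE → -423
call_id=102: line < 3 or agent = 'A4' → 88
call_id=103: ELSE → -401
call_id=104: ELSE → -447
call_id=105: line < 3 or agent = 'A4' → 358
call_id=106: line < 6 → -468
call_id=107: line < 3 or agent = 'A4' → 848
call_id=108: ELSE → -586
call_id=109: line < 3 or agent = 'A4' → 1094
call_id=110: ELSE → -263
call_id=111: line < 3 or agent = 'A4' → 508

-476, -423, 88, -401, -447, 358, -468, 848, -586, 1094, -263, 508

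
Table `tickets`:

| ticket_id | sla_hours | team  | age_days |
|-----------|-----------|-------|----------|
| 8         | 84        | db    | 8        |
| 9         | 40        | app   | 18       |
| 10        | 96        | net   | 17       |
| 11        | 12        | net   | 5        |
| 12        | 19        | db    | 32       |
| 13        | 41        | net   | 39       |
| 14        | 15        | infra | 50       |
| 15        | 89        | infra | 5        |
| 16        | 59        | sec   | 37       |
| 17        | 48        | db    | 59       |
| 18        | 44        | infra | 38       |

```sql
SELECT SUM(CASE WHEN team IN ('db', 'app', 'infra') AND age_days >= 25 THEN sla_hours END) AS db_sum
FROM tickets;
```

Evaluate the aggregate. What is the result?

ticket_id=8: ✗
ticket_id=9: ✗
ticket_id=10: ✗
ticket_id=11: ✗
ticket_id=12: ✓ → 19
ticket_id=13: ✗
ticket_id=14: ✓ → 15
ticket_id=15: ✗
ticket_id=16: ✗
ticket_id=17: ✓ → 48
ticket_id=18: ✓ → 44
db_sum = 19 + 15 + 48 + 44 = 126

126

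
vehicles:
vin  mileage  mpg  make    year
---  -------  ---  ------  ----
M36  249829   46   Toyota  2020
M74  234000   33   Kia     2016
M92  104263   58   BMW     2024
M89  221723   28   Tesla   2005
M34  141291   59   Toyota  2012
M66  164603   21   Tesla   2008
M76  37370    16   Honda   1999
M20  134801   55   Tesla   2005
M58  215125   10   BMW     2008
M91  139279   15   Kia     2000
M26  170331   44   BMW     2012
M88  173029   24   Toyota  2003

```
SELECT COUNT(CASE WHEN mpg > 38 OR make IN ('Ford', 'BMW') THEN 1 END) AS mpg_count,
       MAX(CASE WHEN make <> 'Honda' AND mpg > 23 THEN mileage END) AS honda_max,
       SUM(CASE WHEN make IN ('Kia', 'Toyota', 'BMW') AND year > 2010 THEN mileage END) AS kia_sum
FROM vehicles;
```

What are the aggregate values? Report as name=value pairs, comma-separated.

[mpg_count: mpg > 38 OR make IN ('Ford', 'BMW')]
vin=M36: ✓ → 1
vin=M74: ✗
vin=M92: ✓ → 1
vin=M89: ✗
vin=M34: ✓ → 1
vin=M66: ✗
vin=M76: ✗
vin=M20: ✓ → 1
vin=M58: ✓ → 1
vin=M91: ✗
vin=M26: ✓ → 1
vin=M88: ✗
mpg_count = COUNT(1, 1, 1, 1, 1, 1) = 6
—
[honda_max: make <> 'Honda' AND mpg > 23]
vin=M36: ✓ → 249829
vin=M74: ✓ → 234000
vin=M92: ✓ → 104263
vin=M89: ✓ → 221723
vin=M34: ✓ → 141291
vin=M66: ✗
vin=M76: ✗
vin=M20: ✓ → 134801
vin=M58: ✗
vin=M91: ✗
vin=M26: ✓ → 170331
vin=M88: ✓ → 173029
honda_max = MAX(249829, 234000, 104263, 221723, 141291, 134801, 170331, 173029) = 249829
—
[kia_sum: make IN ('Kia', 'Toyota', 'BMW') AND year > 2010]
vin=M36: ✓ → 249829
vin=M74: ✓ → 234000
vin=M92: ✓ → 104263
vin=M89: ✗
vin=M34: ✓ → 141291
vin=M66: ✗
vin=M76: ✗
vin=M20: ✗
vin=M58: ✗
vin=M91: ✗
vin=M26: ✓ → 170331
vin=M88: ✗
kia_sum = 249829 + 234000 + 104263 + 141291 + 170331 = 899714

mpg_count=6, honda_max=249829, kia_sum=899714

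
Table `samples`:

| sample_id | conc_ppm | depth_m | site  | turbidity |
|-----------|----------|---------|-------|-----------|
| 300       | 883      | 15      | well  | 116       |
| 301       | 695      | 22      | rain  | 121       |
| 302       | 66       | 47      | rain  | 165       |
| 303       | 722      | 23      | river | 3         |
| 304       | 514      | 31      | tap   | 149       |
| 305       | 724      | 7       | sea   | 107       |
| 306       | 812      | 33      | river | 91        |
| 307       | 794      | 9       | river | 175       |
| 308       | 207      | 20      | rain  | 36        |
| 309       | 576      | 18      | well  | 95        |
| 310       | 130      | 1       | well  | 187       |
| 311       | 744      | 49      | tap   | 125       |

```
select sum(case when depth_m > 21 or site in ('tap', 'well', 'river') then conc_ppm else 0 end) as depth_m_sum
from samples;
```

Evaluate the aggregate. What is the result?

sample_id=300: ✓ → 883
sample_id=301: ✓ → 695
sample_id=302: ✓ → 66
sample_id=303: ✓ → 722
sample_id=304: ✓ → 514
sample_id=305: ✗
sample_id=306: ✓ → 812
sample_id=307: ✓ → 794
sample_id=308: ✗
sample_id=309: ✓ → 576
sample_id=310: ✓ → 130
sample_id=311: ✓ → 744
depth_m_sum = 883 + 695 + 66 + 722 + 514 + 812 + 794 + 576 + 130 + 744 = 5936

5936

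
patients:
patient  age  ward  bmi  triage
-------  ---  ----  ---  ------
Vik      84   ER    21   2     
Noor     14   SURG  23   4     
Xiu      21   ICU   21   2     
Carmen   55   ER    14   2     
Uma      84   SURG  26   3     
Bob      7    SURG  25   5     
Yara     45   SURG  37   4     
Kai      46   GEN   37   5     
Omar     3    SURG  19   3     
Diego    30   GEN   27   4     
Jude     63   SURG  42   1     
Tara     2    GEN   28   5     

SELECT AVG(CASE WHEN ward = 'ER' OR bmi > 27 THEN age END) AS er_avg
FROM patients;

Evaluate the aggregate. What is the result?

patient=Vik: ✓ → 84
patient=Noor: ✗
patient=Xiu: ✗
patient=Carmen: ✓ → 55
patient=Uma: ✗
patient=Bob: ✗
patient=Yara: ✓ → 45
patient=Kai: ✓ → 46
patient=Omar: ✗
patient=Diego: ✗
patient=Jude: ✓ → 63
patient=Tara: ✓ → 2
er_avg = (84 + 55 + 45 + 46 + 63 + 2) / 6 = 49.1666666667

49.1666666667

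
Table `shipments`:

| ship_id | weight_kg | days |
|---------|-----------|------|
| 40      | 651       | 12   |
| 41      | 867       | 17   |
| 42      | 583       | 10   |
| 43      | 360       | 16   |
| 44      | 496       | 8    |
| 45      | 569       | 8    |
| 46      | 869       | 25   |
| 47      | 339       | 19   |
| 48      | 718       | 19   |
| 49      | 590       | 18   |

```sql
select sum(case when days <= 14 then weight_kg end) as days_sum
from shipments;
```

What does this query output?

2299

ship_id=40: ✓ → 651
ship_id=41: ✗
ship_id=42: ✓ → 583
ship_id=43: ✗
ship_id=44: ✓ → 496
ship_id=45: ✓ → 569
ship_id=46: ✗
ship_id=47: ✗
ship_id=48: ✗
ship_id=49: ✗
days_sum = 651 + 583 + 496 + 569 = 2299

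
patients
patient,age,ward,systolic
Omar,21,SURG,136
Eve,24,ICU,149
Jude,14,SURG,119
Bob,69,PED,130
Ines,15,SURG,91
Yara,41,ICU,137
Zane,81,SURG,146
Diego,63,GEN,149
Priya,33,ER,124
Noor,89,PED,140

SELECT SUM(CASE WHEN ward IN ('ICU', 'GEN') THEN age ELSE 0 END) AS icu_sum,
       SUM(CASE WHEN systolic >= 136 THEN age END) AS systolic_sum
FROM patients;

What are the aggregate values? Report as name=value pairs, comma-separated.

icu_sum=128, systolic_sum=319

[icu_sum: ward IN ('ICU', 'GEN')]
patient=Omar: ✗
patient=Eve: ✓ → 24
patient=Jude: ✗
patient=Bob: ✗
patient=Ines: ✗
patient=Yara: ✓ → 41
patient=Zane: ✗
patient=Diego: ✓ → 63
patient=Priya: ✗
patient=Noor: ✗
icu_sum = 24 + 41 + 63 = 128
—
[systolic_sum: systolic >= 136]
patient=Omar: ✓ → 21
patient=Eve: ✓ → 24
patient=Jude: ✗
patient=Bob: ✗
patient=Ines: ✗
patient=Yara: ✓ → 41
patient=Zane: ✓ → 81
patient=Diego: ✓ → 63
patient=Priya: ✗
patient=Noor: ✓ → 89
systolic_sum = 21 + 24 + 41 + 81 + 63 + 89 = 319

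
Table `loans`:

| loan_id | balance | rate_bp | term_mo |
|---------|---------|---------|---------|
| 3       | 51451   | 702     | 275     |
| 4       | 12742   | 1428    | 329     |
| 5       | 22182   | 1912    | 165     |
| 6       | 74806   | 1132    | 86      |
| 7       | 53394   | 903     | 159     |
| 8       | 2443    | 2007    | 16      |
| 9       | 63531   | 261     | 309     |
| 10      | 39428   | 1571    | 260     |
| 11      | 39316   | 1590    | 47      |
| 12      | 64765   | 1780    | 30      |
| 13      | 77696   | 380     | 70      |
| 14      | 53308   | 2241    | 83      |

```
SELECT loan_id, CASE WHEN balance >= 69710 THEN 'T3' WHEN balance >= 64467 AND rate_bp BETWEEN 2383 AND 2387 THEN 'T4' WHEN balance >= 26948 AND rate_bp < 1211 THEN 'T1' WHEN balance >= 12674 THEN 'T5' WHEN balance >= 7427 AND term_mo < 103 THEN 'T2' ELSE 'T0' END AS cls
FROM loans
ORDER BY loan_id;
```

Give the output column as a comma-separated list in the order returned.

loan_id=3: balance >= 26948 AND rate_bp < 1211 → T1
loan_id=4: balance >= 12674 → T5
loan_id=5: balance >= 12674 → T5
loan_id=6: balance >= 69710 → T3
loan_id=7: balance >= 26948 AND rate_bp < 1211 → T1
loan_id=8: ELSE → T0
loan_id=9: balance >= 26948 AND rate_bp < 1211 → T1
loan_id=10: balance >= 12674 → T5
loan_id=11: balance >= 12674 → T5
loan_id=12: balance >= 12674 → T5
loan_id=13: balance >= 69710 → T3
loan_id=14: balance >= 12674 → T5

T1, T5, T5, T3, T1, T0, T1, T5, T5, T5, T3, T5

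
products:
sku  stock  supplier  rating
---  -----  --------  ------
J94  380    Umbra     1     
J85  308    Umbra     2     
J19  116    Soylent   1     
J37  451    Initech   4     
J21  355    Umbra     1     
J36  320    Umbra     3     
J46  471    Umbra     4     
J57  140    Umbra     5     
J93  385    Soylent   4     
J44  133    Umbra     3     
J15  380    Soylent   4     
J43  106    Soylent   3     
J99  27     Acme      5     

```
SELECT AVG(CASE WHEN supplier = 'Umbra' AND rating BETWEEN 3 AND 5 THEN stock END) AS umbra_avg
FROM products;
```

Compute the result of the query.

266

sku=J94: ✗
sku=J85: ✗
sku=J19: ✗
sku=J37: ✗
sku=J21: ✗
sku=J36: ✓ → 320
sku=J46: ✓ → 471
sku=J57: ✓ → 140
sku=J93: ✗
sku=J44: ✓ → 133
sku=J15: ✗
sku=J43: ✗
sku=J99: ✗
umbra_avg = (320 + 471 + 140 + 133) / 4 = 266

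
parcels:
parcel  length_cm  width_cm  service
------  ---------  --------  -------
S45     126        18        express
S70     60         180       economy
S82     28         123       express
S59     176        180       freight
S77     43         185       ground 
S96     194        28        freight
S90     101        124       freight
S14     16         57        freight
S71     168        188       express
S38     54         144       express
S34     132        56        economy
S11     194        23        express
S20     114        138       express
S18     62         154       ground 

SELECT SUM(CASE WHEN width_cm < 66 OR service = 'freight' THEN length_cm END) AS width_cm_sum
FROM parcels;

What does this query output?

parcel=S45: ✓ → 126
parcel=S70: ✗
parcel=S82: ✗
parcel=S59: ✓ → 176
parcel=S77: ✗
parcel=S96: ✓ → 194
parcel=S90: ✓ → 101
parcel=S14: ✓ → 16
parcel=S71: ✗
parcel=S38: ✗
parcel=S34: ✓ → 132
parcel=S11: ✓ → 194
parcel=S20: ✗
parcel=S18: ✗
width_cm_sum = 126 + 176 + 194 + 101 + 16 + 132 + 194 = 939

939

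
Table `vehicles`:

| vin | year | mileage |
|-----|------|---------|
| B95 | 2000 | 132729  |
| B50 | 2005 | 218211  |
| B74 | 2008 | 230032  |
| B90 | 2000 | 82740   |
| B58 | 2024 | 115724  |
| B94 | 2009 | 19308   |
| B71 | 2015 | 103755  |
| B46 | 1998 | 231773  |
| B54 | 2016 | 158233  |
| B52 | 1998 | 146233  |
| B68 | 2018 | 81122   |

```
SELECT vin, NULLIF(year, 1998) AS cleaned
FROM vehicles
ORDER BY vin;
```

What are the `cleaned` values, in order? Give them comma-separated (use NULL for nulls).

vin=B46: year=1998 vs 1998: equal → NULL
vin=B50: year=2005 vs 1998: differ → 2005
vin=B52: year=1998 vs 1998: equal → NULL
vin=B54: year=2016 vs 1998: differ → 2016
vin=B58: year=2024 vs 1998: differ → 2024
vin=B68: year=2018 vs 1998: differ → 2018
vin=B71: year=2015 vs 1998: differ → 2015
vin=B74: year=2008 vs 1998: differ → 2008
vin=B90: year=2000 vs 1998: differ → 2000
vin=B94: year=2009 vs 1998: differ → 2009
vin=B95: year=2000 vs 1998: differ → 2000

NULL, 2005, NULL, 2016, 2024, 2018, 2015, 2008, 2000, 2009, 2000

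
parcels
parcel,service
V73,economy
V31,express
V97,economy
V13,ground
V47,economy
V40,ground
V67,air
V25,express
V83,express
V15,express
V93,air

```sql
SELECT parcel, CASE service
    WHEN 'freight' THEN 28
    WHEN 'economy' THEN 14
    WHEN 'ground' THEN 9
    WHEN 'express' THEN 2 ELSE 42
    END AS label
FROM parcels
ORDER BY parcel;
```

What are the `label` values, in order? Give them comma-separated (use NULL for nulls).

9, 2, 2, 2, 9, 14, 42, 14, 2, 42, 14

parcel=V13: service='ground' → 9
parcel=V15: service='express' → 2
parcel=V25: service='express' → 2
parcel=V31: service='express' → 2
parcel=V40: service='ground' → 9
parcel=V47: service='economy' → 14
parcel=V67: ELSE → 42
parcel=V73: service='economy' → 14
parcel=V83: service='express' → 2
parcel=V93: ELSE → 42
parcel=V97: service='economy' → 14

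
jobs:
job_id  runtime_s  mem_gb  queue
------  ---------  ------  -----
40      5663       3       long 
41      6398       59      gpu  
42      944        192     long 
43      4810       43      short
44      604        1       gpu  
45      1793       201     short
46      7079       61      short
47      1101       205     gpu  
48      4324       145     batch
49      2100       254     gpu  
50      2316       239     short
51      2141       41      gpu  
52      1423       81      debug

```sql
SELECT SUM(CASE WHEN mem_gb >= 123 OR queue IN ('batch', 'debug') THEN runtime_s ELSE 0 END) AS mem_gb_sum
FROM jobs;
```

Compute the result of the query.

job_id=40: ✗
job_id=41: ✗
job_id=42: ✓ → 944
job_id=43: ✗
job_id=44: ✗
job_id=45: ✓ → 1793
job_id=46: ✗
job_id=47: ✓ → 1101
job_id=48: ✓ → 4324
job_id=49: ✓ → 2100
job_id=50: ✓ → 2316
job_id=51: ✗
job_id=52: ✓ → 1423
mem_gb_sum = 944 + 1793 + 1101 + 4324 + 2100 + 2316 + 1423 = 14001

14001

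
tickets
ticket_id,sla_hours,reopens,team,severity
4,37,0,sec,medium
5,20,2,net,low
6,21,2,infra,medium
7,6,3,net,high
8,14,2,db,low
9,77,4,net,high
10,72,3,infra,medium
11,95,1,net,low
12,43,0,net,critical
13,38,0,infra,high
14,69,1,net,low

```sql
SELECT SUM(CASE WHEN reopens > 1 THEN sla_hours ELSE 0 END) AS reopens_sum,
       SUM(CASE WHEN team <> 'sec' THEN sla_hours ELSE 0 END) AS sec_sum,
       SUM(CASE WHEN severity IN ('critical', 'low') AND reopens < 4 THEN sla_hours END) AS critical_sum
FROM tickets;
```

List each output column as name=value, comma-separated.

[reopens_sum: reopens > 1]
ticket_id=4: ✗
ticket_id=5: ✓ → 20
ticket_id=6: ✓ → 21
ticket_id=7: ✓ → 6
ticket_id=8: ✓ → 14
ticket_id=9: ✓ → 77
ticket_id=10: ✓ → 72
ticket_id=11: ✗
ticket_id=12: ✗
ticket_id=13: ✗
ticket_id=14: ✗
reopens_sum = 20 + 21 + 6 + 14 + 77 + 72 = 210
—
[sec_sum: team <> 'sec']
ticket_id=4: ✗
ticket_id=5: ✓ → 20
ticket_id=6: ✓ → 21
ticket_id=7: ✓ → 6
ticket_id=8: ✓ → 14
ticket_id=9: ✓ → 77
ticket_id=10: ✓ → 72
ticket_id=11: ✓ → 95
ticket_id=12: ✓ → 43
ticket_id=13: ✓ → 38
ticket_id=14: ✓ → 69
sec_sum = 20 + 21 + 6 + 14 + 77 + 72 + 95 + 43 + 38 + 69 = 455
—
[critical_sum: severity IN ('critical', 'low') AND reopens < 4]
ticket_id=4: ✗
ticket_id=5: ✓ → 20
ticket_id=6: ✗
ticket_id=7: ✗
ticket_id=8: ✓ → 14
ticket_id=9: ✗
ticket_id=10: ✗
ticket_id=11: ✓ → 95
ticket_id=12: ✓ → 43
ticket_id=13: ✗
ticket_id=14: ✓ → 69
critical_sum = 20 + 14 + 95 + 43 + 69 = 241

reopens_sum=210, sec_sum=455, critical_sum=241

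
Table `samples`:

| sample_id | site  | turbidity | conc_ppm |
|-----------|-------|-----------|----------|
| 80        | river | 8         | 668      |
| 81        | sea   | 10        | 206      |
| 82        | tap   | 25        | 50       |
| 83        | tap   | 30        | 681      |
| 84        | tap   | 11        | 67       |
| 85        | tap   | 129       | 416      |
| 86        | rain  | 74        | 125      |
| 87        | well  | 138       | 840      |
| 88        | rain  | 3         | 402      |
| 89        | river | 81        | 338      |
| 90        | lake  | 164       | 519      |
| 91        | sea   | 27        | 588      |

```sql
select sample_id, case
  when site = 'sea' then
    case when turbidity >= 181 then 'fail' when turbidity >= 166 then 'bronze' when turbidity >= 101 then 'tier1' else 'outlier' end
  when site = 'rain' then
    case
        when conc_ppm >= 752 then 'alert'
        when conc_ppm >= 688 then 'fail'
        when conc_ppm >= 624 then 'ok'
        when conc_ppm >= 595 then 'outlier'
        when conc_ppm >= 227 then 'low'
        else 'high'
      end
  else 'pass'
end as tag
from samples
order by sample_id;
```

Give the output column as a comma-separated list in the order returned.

pass, outlier, pass, pass, pass, pass, high, pass, low, pass, pass, outlier

sample_id=80: site='river' → outer ELSE → pass
sample_id=81: site='sea' → inner[ELSE] → outlier
sample_id=82: site='tap' → outer ELSE → pass
sample_id=83: site='tap' → outer ELSE → pass
sample_id=84: site='tap' → outer ELSE → pass
sample_id=85: site='tap' → outer ELSE → pass
sample_id=86: site='rain' → inner[ELSE] → high
sample_id=87: site='well' → outer ELSE → pass
sample_id=88: site='rain' → inner[conc_ppm >= 227] → low
sample_id=89: site='river' → outer ELSE → pass
sample_id=90: site='lake' → outer ELSE → pass
sample_id=91: site='sea' → inner[ELSE] → outlier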